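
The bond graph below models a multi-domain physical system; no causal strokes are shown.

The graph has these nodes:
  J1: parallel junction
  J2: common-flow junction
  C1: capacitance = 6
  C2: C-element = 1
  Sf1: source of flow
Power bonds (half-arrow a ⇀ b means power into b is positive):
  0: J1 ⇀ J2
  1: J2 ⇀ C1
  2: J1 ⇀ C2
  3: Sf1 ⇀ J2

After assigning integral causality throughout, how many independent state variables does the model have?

β3 stroke→Sf1  (source Sf1 imposes f)
β0 stroke→J2  (1-jn J2 has f-setter on 3)
β1 stroke→J2  (J2 flow already set via bond 3)
β2 stroke→J1  (closing 0-jn rule on J1)

2  (C1, C2 all integral)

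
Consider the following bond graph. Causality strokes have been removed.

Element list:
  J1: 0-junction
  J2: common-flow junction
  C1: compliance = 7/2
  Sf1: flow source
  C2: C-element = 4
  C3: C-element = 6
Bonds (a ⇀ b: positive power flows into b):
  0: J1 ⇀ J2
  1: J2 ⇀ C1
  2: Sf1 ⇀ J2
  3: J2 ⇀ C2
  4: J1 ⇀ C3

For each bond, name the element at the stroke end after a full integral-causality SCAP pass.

β2 |Sf1  (Sf1 (Sf) sets flow on bond)
β0 |J2  (common-f at J2 fixed by 2)
β1 |J2  (J2: bond 2 brought flow, rest push out)
β3 |J2  (J2: bond 2 brought flow, rest push out)
β4 |J1  (closing 0-jn rule on J1)

#0 |J2
#1 |J2
#2 |Sf1
#3 |J2
#4 |J1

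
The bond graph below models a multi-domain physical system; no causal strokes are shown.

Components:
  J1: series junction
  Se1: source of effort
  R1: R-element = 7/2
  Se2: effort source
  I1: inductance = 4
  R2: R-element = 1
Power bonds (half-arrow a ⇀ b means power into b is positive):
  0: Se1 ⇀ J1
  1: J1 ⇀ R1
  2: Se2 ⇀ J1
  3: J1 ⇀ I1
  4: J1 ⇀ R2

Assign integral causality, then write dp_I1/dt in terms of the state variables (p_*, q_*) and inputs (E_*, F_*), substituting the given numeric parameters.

bond 0 stroke at J1  (Se1 (Se) sets effort on bond)
bond 2 stroke at J1  (Se2 (Se) sets effort on bond)
bond 3 stroke at I1  (I1: I, integral causality)
bond 1 stroke at J1  (1-jn J1 has f-setter on 3)
bond 4 stroke at J1  (J1: bond 3 brought flow, rest push out)

dp_I1/dt = E_Se1 + E_Se2 - 9*p_I1/8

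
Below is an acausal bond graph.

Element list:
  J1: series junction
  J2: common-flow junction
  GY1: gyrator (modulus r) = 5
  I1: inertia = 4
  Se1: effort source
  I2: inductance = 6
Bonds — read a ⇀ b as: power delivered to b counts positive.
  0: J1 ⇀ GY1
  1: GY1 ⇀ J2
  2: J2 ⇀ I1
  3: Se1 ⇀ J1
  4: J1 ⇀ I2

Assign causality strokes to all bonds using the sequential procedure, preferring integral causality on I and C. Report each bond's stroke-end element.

β0 stroke at J1
β1 stroke at J2
β2 stroke at I1
β3 stroke at J1
β4 stroke at I2

bond 3 stroke at J1  (Se1: effort source, stroke at far end)
bond 2 stroke at I1  (I1 integral (f out))
bond 1 stroke at J2  (J2: bond 2 brought flow, rest push out)
bond 0 stroke at J1  (GY1: gyrator matches bond 1)
bond 4 stroke at I2  (closing 1-jn rule on J1)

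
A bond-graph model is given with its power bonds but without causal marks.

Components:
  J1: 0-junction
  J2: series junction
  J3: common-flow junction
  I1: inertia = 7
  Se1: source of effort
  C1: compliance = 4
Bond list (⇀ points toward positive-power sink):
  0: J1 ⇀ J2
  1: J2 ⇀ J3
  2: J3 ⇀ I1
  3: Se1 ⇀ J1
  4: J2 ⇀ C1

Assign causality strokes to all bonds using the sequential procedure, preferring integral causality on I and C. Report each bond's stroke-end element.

b0 |J2
b1 |J3
b2 |I1
b3 |J1
b4 |J2

β3 |J1  (Se1 fixes effort; stroke away)
β0 |J2  (J1 effort already set via bond 3)
β2 |I1  (I1 integral (f out))
β1 |J3  (J3: bond 2 brought flow, rest push out)
β4 |J2  (J2: bond 1 brought flow, rest push out)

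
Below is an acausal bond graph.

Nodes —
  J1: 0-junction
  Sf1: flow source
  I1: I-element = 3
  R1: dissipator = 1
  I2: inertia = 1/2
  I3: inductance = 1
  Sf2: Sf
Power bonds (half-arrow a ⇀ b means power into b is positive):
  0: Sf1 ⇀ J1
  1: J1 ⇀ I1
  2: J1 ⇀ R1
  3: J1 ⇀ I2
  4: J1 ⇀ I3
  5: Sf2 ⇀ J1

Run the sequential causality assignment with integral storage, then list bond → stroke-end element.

β0 |Sf1  (Sf1 (Sf) sets flow on bond)
β5 |Sf2  (Sf2 (Sf) sets flow on bond)
β1 |I1  (I1 integral (f out))
β3 |I2  (I2: I, integral causality)
β4 |I3  (I3 outputs flow p/I3)
β2 |J1  (J1: last free bond brings effort in)

#0 stroke→Sf1
#1 stroke→I1
#2 stroke→J1
#3 stroke→I2
#4 stroke→I3
#5 stroke→Sf2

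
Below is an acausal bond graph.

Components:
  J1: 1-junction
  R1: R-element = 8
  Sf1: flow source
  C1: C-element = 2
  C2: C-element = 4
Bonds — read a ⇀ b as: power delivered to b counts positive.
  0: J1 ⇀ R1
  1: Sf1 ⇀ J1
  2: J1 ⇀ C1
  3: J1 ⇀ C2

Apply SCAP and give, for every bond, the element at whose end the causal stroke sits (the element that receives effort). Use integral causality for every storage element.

β1 stroke at Sf1  (Sf1 (Sf) sets flow on bond)
β0 stroke at J1  (J1 flow already set via bond 1)
β2 stroke at J1  (1-jn J1 has f-setter on 1)
β3 stroke at J1  (1-jn J1 has f-setter on 1)

β0 |J1
β1 |Sf1
β2 |J1
β3 |J1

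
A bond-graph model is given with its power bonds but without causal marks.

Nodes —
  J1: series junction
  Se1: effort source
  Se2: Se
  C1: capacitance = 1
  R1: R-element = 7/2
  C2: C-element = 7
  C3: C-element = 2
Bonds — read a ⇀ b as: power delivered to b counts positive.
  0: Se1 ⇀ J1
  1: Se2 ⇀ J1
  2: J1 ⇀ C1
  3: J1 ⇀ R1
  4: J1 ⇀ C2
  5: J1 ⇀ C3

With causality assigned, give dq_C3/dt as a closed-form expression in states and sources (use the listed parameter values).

dq_C3/dt = 2*E_Se1/7 + 2*E_Se2/7 - 2*q_C1/7 - 2*q_C2/49 - q_C3/7

b0 →J1  (Se1 (Se) sets effort on bond)
b1 →J1  (source Se2 imposes e)
b2 →J1  (prefer integral on C1)
b4 →J1  (prefer integral on C2)
b5 →J1  (C3 integral (e out))
b3 →R1  (J1: last free bond brings flow in)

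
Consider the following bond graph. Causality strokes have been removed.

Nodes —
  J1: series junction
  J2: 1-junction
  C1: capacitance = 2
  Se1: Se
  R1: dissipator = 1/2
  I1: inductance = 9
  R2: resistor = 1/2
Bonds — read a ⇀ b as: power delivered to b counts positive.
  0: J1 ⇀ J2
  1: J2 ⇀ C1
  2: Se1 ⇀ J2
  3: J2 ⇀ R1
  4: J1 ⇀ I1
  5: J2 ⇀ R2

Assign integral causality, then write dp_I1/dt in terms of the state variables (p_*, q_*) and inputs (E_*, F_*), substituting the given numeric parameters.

dp_I1/dt = E_Se1 - p_I1/9 - q_C1/2

#2 stroke at J2  (Se1: effort source, stroke at far end)
#1 stroke at J2  (C1 integral (e out))
#4 stroke at I1  (I1 outputs flow p/I1)
#0 stroke at J1  (1-jn J1 has f-setter on 4)
#3 stroke at J2  (1-jn J2 has f-setter on 0)
#5 stroke at J2  (1-jn J2 has f-setter on 0)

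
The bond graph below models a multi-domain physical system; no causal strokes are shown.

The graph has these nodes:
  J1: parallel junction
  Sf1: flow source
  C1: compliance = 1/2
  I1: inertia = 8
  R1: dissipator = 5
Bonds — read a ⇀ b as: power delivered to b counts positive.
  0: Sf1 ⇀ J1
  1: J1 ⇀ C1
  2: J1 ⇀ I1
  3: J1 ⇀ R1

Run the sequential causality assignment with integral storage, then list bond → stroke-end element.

#0 |Sf1  (source Sf1 imposes f)
#1 |J1  (C1: C, integral causality)
#2 |I1  (J1 effort already set via bond 1)
#3 |R1  (J1 effort already set via bond 1)

#0 stroke→Sf1
#1 stroke→J1
#2 stroke→I1
#3 stroke→R1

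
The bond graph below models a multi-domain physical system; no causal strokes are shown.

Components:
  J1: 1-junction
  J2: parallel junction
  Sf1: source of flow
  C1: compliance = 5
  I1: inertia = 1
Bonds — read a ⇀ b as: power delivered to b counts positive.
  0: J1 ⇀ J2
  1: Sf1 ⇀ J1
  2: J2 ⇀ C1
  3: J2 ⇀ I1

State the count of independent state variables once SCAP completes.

2  (C1, I1 all integral)

b1 |Sf1  (Sf1 fixes flow; stroke at Sf1)
b0 |J1  (J1 flow already set via bond 1)
b2 |J2  (prefer integral on C1)
b3 |I1  (0-jn J2 has e-setter on 2)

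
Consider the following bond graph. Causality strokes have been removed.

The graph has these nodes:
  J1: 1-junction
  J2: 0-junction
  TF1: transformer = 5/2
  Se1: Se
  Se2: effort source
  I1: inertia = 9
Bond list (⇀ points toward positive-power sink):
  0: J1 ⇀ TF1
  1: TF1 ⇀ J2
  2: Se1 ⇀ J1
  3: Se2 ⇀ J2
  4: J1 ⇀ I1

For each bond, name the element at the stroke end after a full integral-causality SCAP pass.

#2 stroke at J1  (Se1 fixes effort; stroke away)
#3 stroke at J2  (Se2 fixes effort; stroke away)
#1 stroke at TF1  (J2: bond 3 brought effort, rest push out)
#0 stroke at J1  (TF1 one-in-one-out from 1)
#4 stroke at I1  (closing 1-jn rule on J1)

bond 0 stroke→J1
bond 1 stroke→TF1
bond 2 stroke→J1
bond 3 stroke→J2
bond 4 stroke→I1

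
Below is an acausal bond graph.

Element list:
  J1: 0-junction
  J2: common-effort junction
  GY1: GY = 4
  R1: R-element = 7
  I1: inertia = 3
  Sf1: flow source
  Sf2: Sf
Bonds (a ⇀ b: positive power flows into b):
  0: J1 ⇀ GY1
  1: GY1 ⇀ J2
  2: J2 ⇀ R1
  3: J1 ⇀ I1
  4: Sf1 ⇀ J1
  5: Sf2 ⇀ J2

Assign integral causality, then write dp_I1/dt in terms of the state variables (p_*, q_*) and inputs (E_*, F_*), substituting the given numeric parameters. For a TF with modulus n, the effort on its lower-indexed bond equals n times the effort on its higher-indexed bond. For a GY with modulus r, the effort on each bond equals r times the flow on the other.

dp_I1/dt = 16*F_Sf1/7 - 4*F_Sf2 - 16*p_I1/21

bond 4 stroke at Sf1  (source Sf1 imposes f)
bond 5 stroke at Sf2  (Sf2 (Sf) sets flow on bond)
bond 3 stroke at I1  (I1 integral (f out))
bond 0 stroke at J1  (J1: last free bond brings effort in)
bond 1 stroke at J2  (GY1: gyrator matches bond 0)
bond 2 stroke at R1  (0-jn J2 has e-setter on 1)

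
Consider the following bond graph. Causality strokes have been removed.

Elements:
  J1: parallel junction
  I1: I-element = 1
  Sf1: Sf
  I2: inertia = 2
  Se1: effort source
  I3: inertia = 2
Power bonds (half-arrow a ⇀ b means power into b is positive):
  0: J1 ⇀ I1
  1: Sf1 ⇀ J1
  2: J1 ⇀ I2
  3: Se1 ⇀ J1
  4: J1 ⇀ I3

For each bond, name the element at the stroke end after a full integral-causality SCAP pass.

β1 stroke→Sf1  (Sf1 fixes flow; stroke at Sf1)
β3 stroke→J1  (Se1 fixes effort; stroke away)
β0 stroke→I1  (0-jn J1 has e-setter on 3)
β2 stroke→I2  (J1 effort already set via bond 3)
β4 stroke→I3  (J1 effort already set via bond 3)

β0 stroke at I1
β1 stroke at Sf1
β2 stroke at I2
β3 stroke at J1
β4 stroke at I3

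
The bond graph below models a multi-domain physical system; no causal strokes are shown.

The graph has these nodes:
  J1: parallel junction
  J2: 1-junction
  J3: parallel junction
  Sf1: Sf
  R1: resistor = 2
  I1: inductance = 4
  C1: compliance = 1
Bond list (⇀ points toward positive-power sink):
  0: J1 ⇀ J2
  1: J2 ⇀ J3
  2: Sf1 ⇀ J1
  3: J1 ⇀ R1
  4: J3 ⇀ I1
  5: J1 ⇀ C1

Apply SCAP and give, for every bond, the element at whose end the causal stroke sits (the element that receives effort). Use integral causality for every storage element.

β0 |J2
β1 |J3
β2 |Sf1
β3 |R1
β4 |I1
β5 |J1

#2 stroke at Sf1  (source Sf1 imposes f)
#4 stroke at I1  (prefer integral on I1)
#1 stroke at J3  (closing 0-jn rule on J3)
#0 stroke at J2  (J2 flow already set via bond 1)
#5 stroke at J1  (prefer integral on C1)
#3 stroke at R1  (J1: bond 5 brought effort, rest push out)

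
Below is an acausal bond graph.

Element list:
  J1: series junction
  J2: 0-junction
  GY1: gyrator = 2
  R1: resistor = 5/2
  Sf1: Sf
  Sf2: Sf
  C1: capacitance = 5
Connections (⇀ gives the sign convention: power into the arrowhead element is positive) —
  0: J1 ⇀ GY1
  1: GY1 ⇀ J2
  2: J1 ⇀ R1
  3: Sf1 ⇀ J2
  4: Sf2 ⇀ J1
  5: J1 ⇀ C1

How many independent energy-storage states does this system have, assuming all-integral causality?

#3 →Sf1  (Sf1 (Sf) sets flow on bond)
#4 →Sf2  (source Sf2 imposes f)
#0 →J1  (J1: bond 4 brought flow, rest push out)
#2 →J1  (1-jn J1 has f-setter on 4)
#5 →J1  (J1: bond 4 brought flow, rest push out)
#1 →J2  (only one effort-in slot at J2)

1  (C1 all integral)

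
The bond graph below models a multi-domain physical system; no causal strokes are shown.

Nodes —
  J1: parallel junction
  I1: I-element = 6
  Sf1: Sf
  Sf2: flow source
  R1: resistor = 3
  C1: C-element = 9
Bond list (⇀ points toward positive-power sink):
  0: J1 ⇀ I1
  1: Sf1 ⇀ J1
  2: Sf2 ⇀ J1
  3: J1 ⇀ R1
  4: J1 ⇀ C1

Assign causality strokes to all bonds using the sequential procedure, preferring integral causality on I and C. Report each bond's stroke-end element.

bond 1 →Sf1  (Sf1: flow source, stroke at near end)
bond 2 →Sf2  (Sf2 (Sf) sets flow on bond)
bond 0 →I1  (I1 integral (f out))
bond 4 →J1  (C1 outputs effort q/C1)
bond 3 →R1  (J1 effort already set via bond 4)

bond 0 →I1
bond 1 →Sf1
bond 2 →Sf2
bond 3 →R1
bond 4 →J1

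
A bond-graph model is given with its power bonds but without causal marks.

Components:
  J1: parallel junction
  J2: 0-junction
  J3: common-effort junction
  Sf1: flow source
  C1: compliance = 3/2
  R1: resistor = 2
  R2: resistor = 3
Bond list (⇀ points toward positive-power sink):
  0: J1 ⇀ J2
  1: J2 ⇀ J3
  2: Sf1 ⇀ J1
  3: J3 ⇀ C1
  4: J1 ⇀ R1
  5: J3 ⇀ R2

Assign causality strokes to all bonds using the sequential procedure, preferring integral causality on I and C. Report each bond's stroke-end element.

#2 stroke→Sf1  (Sf1 (Sf) sets flow on bond)
#3 stroke→J3  (C1: C, integral causality)
#1 stroke→J2  (0-jn J3 has e-setter on 3)
#5 stroke→R2  (common-e at J3 fixed by 3)
#0 stroke→J1  (0-jn J2 has e-setter on 1)
#4 stroke→R1  (0-jn J1 has e-setter on 0)

β0 stroke→J1
β1 stroke→J2
β2 stroke→Sf1
β3 stroke→J3
β4 stroke→R1
β5 stroke→R2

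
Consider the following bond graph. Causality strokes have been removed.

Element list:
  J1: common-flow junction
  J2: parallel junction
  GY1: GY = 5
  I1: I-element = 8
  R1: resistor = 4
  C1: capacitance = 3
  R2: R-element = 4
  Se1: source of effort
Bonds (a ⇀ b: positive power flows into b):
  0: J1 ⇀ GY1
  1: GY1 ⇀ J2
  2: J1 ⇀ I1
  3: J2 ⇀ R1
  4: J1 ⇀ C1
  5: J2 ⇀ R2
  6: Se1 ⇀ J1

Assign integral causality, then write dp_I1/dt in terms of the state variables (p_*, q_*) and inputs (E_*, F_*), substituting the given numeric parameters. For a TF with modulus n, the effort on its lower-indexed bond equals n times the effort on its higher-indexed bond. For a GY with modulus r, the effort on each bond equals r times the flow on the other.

dp_I1/dt = E_Se1 - 25*p_I1/16 - q_C1/3

bond 6 |J1  (Se1 (Se) sets effort on bond)
bond 2 |I1  (prefer integral on I1)
bond 0 |J1  (common-f at J1 fixed by 2)
bond 4 |J1  (J1: bond 2 brought flow, rest push out)
bond 1 |J2  (GY1 both-in/both-out from 0)
bond 3 |R1  (J2 effort already set via bond 1)
bond 5 |R2  (common-e at J2 fixed by 1)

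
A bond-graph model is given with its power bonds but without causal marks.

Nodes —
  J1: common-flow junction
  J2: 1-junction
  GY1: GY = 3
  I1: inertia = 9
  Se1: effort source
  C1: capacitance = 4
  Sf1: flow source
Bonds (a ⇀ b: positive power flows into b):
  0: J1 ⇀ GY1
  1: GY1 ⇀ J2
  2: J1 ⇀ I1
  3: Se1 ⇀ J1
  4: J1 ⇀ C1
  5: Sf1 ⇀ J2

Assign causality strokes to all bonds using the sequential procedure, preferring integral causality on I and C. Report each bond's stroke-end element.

b3 stroke→J1  (source Se1 imposes e)
b5 stroke→Sf1  (Sf1: flow source, stroke at near end)
b1 stroke→J2  (J2: bond 5 brought flow, rest push out)
b0 stroke→J1  (through GY1, causality inverts; strokes same side of GY1)
b2 stroke→I1  (prefer integral on I1)
b4 stroke→J1  (1-jn J1 has f-setter on 2)

b0 stroke→J1
b1 stroke→J2
b2 stroke→I1
b3 stroke→J1
b4 stroke→J1
b5 stroke→Sf1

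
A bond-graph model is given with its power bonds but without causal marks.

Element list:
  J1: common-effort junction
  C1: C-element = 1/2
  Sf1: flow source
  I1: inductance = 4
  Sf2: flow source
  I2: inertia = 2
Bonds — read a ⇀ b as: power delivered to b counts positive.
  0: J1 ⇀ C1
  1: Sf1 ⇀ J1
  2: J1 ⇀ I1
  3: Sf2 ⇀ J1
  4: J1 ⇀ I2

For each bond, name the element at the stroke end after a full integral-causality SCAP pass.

b1 →Sf1  (source Sf1 imposes f)
b3 →Sf2  (source Sf2 imposes f)
b0 →J1  (C1 outputs effort q/C1)
b2 →I1  (J1 effort already set via bond 0)
b4 →I2  (J1 effort already set via bond 0)

bond 0 →J1
bond 1 →Sf1
bond 2 →I1
bond 3 →Sf2
bond 4 →I2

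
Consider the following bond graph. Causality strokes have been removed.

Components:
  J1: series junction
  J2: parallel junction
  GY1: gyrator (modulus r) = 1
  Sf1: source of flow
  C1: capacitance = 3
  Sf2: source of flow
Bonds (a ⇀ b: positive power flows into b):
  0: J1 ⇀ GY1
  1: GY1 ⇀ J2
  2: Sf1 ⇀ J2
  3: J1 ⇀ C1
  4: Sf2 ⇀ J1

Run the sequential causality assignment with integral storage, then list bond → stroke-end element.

β2 stroke at Sf1  (Sf1 (Sf) sets flow on bond)
β4 stroke at Sf2  (Sf2: flow source, stroke at near end)
β0 stroke at J1  (J1: bond 4 brought flow, rest push out)
β3 stroke at J1  (J1: bond 4 brought flow, rest push out)
β1 stroke at J2  (J2: last free bond brings effort in)

β0 stroke at J1
β1 stroke at J2
β2 stroke at Sf1
β3 stroke at J1
β4 stroke at Sf2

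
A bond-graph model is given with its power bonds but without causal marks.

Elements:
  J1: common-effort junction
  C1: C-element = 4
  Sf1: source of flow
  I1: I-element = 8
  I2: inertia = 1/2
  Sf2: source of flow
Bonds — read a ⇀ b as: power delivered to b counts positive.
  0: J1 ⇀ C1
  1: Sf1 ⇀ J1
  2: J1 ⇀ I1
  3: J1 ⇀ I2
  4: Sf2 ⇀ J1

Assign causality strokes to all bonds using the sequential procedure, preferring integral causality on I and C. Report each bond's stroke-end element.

β1 stroke at Sf1  (Sf1 fixes flow; stroke at Sf1)
β4 stroke at Sf2  (source Sf2 imposes f)
β0 stroke at J1  (prefer integral on C1)
β2 stroke at I1  (common-e at J1 fixed by 0)
β3 stroke at I2  (J1: bond 0 brought effort, rest push out)

bond 0 →J1
bond 1 →Sf1
bond 2 →I1
bond 3 →I2
bond 4 →Sf2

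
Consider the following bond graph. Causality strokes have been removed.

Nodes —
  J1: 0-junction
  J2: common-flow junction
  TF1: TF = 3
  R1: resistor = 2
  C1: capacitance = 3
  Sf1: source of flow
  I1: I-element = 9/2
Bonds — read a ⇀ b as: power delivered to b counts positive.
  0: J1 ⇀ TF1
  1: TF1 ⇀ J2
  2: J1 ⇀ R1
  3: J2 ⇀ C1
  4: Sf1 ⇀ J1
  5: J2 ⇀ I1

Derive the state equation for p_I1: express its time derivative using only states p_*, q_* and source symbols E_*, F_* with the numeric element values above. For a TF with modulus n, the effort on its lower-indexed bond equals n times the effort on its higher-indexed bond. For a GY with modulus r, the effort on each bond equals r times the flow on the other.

b4 →Sf1  (source Sf1 imposes f)
b3 →J2  (C1: C, integral causality)
b5 →I1  (I1: I, integral causality)
b1 →J2  (1-jn J2 has f-setter on 5)
b0 →TF1  (TF1 one-in-one-out from 1)
b2 →J1  (J1: last free bond brings effort in)

dp_I1/dt = 2*F_Sf1/3 - 4*p_I1/81 - q_C1/3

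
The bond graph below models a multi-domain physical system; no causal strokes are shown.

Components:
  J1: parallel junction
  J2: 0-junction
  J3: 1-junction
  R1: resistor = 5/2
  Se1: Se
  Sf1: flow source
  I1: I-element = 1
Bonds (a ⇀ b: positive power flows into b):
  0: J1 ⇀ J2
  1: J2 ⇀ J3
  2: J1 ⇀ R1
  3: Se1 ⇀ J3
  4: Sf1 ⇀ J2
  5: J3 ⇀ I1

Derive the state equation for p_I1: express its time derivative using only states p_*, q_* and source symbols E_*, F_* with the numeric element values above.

β3 stroke at J3  (Se1 fixes effort; stroke away)
β4 stroke at Sf1  (Sf1 (Sf) sets flow on bond)
β5 stroke at I1  (I1: I, integral causality)
β1 stroke at J3  (1-jn J3 has f-setter on 5)
β0 stroke at J2  (closing 0-jn rule on J2)
β2 stroke at J1  (J1: last free bond brings effort in)

dp_I1/dt = E_Se1 + 5*F_Sf1/2 - 5*p_I1/2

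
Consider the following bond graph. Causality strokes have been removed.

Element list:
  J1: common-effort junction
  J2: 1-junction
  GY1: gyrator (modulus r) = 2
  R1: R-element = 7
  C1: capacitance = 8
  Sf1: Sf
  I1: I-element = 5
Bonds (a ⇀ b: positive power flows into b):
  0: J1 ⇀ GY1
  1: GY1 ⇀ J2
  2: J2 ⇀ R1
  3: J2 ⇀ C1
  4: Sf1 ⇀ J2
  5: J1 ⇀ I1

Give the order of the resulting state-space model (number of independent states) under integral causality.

β4 stroke→Sf1  (Sf1: flow source, stroke at near end)
β1 stroke→J2  (common-f at J2 fixed by 4)
β2 stroke→J2  (common-f at J2 fixed by 4)
β3 stroke→J2  (common-f at J2 fixed by 4)
β0 stroke→J1  (GY1: gyrator matches bond 1)
β5 stroke→I1  (J1 effort already set via bond 0)

2  (C1, I1 all integral)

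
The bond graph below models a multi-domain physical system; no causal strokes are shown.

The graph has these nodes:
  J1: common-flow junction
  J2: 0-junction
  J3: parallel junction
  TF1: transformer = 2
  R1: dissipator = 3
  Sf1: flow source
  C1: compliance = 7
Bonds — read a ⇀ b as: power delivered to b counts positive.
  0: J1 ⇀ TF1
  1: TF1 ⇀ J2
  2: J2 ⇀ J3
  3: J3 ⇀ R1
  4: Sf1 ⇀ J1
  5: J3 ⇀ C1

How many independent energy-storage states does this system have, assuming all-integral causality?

β4 →Sf1  (Sf1 (Sf) sets flow on bond)
β0 →J1  (common-f at J1 fixed by 4)
β1 →TF1  (through TF1, causality passes straight; one stroke at TF1)
β2 →J2  (J2: last free bond brings effort in)
β5 →J3  (prefer integral on C1)
β3 →R1  (common-e at J3 fixed by 5)

1  (C1 all integral)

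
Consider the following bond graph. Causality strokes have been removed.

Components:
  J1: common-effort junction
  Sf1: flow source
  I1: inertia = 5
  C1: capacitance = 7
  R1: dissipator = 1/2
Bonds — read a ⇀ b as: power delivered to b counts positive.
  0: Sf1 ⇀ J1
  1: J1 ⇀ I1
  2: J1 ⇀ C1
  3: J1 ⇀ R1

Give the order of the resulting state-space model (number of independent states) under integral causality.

#0 |Sf1  (Sf1 fixes flow; stroke at Sf1)
#1 |I1  (prefer integral on I1)
#2 |J1  (C1 outputs effort q/C1)
#3 |R1  (J1: bond 2 brought effort, rest push out)

2  (C1, I1 all integral)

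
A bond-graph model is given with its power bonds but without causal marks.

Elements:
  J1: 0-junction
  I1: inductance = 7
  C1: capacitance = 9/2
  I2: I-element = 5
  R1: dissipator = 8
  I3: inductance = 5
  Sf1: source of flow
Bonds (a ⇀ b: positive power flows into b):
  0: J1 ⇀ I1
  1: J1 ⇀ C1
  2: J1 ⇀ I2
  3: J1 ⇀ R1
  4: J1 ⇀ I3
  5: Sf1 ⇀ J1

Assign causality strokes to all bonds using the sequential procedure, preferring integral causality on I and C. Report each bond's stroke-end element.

#5 stroke at Sf1  (Sf1 fixes flow; stroke at Sf1)
#0 stroke at I1  (I1 integral (f out))
#1 stroke at J1  (prefer integral on C1)
#2 stroke at I2  (common-e at J1 fixed by 1)
#3 stroke at R1  (0-jn J1 has e-setter on 1)
#4 stroke at I3  (J1: bond 1 brought effort, rest push out)

#0 stroke→I1
#1 stroke→J1
#2 stroke→I2
#3 stroke→R1
#4 stroke→I3
#5 stroke→Sf1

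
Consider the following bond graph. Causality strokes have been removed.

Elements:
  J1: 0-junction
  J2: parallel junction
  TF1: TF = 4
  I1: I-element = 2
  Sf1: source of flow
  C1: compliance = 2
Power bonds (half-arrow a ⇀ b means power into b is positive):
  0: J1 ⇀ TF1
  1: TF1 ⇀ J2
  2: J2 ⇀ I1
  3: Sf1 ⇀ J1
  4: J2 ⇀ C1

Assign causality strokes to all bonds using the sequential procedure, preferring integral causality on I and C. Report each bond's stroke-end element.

bond 0 |J1
bond 1 |TF1
bond 2 |I1
bond 3 |Sf1
bond 4 |J2

b3 |Sf1  (source Sf1 imposes f)
b0 |J1  (J1 needs exactly one e-in)
b1 |TF1  (TF TF1: opposite of bond 0)
b2 |I1  (I1 outputs flow p/I1)
b4 |J2  (closing 0-jn rule on J2)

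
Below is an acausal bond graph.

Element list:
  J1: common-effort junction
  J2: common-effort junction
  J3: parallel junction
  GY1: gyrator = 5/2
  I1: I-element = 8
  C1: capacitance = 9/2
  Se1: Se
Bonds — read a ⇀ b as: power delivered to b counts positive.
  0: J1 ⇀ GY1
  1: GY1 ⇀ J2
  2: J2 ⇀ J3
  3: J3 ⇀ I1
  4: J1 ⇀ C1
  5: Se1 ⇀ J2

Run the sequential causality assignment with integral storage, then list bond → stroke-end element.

bond 0 |GY1
bond 1 |GY1
bond 2 |J3
bond 3 |I1
bond 4 |J1
bond 5 |J2

β5 →J2  (Se1 fixes effort; stroke away)
β1 →GY1  (0-jn J2 has e-setter on 5)
β2 →J3  (J2 effort already set via bond 5)
β3 →I1  (common-e at J3 fixed by 2)
β0 →GY1  (GY GY1: same side as bond 1)
β4 →J1  (only one effort-in slot at J1)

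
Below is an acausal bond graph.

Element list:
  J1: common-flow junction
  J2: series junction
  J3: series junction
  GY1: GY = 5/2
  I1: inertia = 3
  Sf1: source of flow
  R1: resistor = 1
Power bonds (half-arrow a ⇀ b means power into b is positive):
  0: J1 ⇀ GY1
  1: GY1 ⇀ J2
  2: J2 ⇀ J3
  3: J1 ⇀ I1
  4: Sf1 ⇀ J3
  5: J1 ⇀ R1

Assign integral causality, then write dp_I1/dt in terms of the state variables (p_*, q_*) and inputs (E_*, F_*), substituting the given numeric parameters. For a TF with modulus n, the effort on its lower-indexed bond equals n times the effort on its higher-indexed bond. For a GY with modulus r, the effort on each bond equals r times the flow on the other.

dp_I1/dt = -5*F_Sf1/2 - p_I1/3

bond 4 stroke at Sf1  (Sf1 (Sf) sets flow on bond)
bond 2 stroke at J3  (1-jn J3 has f-setter on 4)
bond 1 stroke at J2  (1-jn J2 has f-setter on 2)
bond 0 stroke at J1  (GY GY1: same side as bond 1)
bond 3 stroke at I1  (I1 integral (f out))
bond 5 stroke at J1  (J1: bond 3 brought flow, rest push out)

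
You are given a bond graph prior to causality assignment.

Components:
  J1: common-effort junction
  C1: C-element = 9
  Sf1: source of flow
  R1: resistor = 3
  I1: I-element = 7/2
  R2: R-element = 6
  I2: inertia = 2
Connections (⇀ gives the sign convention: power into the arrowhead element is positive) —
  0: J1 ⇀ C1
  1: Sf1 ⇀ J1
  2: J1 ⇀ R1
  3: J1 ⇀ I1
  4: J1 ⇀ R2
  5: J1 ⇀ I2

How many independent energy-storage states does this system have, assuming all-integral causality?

3  (C1, I1, I2 all integral)

bond 1 stroke at Sf1  (Sf1: flow source, stroke at near end)
bond 0 stroke at J1  (C1 integral (e out))
bond 2 stroke at R1  (common-e at J1 fixed by 0)
bond 3 stroke at I1  (common-e at J1 fixed by 0)
bond 4 stroke at R2  (0-jn J1 has e-setter on 0)
bond 5 stroke at I2  (0-jn J1 has e-setter on 0)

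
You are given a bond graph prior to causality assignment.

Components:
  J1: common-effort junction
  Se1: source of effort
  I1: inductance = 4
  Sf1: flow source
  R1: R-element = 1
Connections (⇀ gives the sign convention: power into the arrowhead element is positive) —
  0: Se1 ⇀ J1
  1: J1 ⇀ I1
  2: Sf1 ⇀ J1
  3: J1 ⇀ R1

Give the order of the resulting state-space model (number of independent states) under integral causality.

β0 stroke at J1  (source Se1 imposes e)
β2 stroke at Sf1  (Sf1: flow source, stroke at near end)
β1 stroke at I1  (J1: bond 0 brought effort, rest push out)
β3 stroke at R1  (J1 effort already set via bond 0)

1  (I1 all integral)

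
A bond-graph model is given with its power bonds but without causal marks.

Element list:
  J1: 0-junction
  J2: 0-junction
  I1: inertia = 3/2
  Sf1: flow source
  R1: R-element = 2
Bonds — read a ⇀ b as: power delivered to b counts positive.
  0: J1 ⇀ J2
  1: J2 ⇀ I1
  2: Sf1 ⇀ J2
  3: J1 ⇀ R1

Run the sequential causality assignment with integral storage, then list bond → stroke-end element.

b0 →J2
b1 →I1
b2 →Sf1
b3 →J1

bond 2 →Sf1  (Sf1 (Sf) sets flow on bond)
bond 1 →I1  (prefer integral on I1)
bond 0 →J2  (J2 needs exactly one e-in)
bond 3 →J1  (closing 0-jn rule on J1)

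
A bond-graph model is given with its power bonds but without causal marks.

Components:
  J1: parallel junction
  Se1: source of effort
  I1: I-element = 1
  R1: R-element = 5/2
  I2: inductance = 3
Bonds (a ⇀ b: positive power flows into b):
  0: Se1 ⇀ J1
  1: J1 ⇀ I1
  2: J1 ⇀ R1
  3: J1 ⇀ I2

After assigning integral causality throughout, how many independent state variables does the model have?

#0 stroke→J1  (Se1 fixes effort; stroke away)
#1 stroke→I1  (common-e at J1 fixed by 0)
#2 stroke→R1  (common-e at J1 fixed by 0)
#3 stroke→I2  (J1: bond 0 brought effort, rest push out)

2  (I1, I2 all integral)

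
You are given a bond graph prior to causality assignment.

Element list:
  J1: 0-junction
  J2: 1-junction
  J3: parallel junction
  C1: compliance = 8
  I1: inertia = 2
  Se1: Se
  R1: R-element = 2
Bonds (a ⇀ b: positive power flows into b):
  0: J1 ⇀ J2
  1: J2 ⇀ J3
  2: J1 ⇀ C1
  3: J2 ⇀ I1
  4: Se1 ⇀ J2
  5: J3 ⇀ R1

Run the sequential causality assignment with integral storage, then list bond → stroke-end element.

bond 4 stroke at J2  (Se1 fixes effort; stroke away)
bond 2 stroke at J1  (prefer integral on C1)
bond 0 stroke at J2  (0-jn J1 has e-setter on 2)
bond 3 stroke at I1  (prefer integral on I1)
bond 1 stroke at J2  (common-f at J2 fixed by 3)
bond 5 stroke at J3  (only one effort-in slot at J3)

#0 stroke→J2
#1 stroke→J2
#2 stroke→J1
#3 stroke→I1
#4 stroke→J2
#5 stroke→J3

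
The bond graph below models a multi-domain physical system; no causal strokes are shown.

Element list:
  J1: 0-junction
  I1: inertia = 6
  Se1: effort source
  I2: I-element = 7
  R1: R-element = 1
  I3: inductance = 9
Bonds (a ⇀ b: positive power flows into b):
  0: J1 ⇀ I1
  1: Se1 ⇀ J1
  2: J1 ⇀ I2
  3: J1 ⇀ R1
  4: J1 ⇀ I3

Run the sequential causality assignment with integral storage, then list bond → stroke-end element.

bond 1 →J1  (Se1 (Se) sets effort on bond)
bond 0 →I1  (common-e at J1 fixed by 1)
bond 2 →I2  (J1: bond 1 brought effort, rest push out)
bond 3 →R1  (common-e at J1 fixed by 1)
bond 4 →I3  (J1: bond 1 brought effort, rest push out)

#0 →I1
#1 →J1
#2 →I2
#3 →R1
#4 →I3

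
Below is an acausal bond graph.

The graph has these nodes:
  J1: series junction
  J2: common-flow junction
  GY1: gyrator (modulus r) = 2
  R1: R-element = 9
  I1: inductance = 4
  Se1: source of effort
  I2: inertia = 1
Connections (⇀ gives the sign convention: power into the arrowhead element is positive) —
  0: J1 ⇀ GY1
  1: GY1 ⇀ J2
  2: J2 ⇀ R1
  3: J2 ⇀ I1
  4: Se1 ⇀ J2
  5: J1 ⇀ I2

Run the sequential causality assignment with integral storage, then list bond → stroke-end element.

β0 stroke→J1
β1 stroke→J2
β2 stroke→J2
β3 stroke→I1
β4 stroke→J2
β5 stroke→I2

#4 stroke→J2  (Se1: effort source, stroke at far end)
#3 stroke→I1  (prefer integral on I1)
#1 stroke→J2  (J2: bond 3 brought flow, rest push out)
#2 stroke→J2  (J2: bond 3 brought flow, rest push out)
#0 stroke→J1  (GY GY1: same side as bond 1)
#5 stroke→I2  (only one flow-in slot at J1)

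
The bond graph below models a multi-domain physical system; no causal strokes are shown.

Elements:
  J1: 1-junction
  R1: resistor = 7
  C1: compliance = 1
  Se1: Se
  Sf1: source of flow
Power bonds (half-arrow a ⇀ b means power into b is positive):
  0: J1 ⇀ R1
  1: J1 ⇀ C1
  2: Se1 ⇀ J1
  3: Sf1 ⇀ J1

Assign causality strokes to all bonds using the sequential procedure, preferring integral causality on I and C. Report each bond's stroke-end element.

β2 stroke at J1  (Se1 (Se) sets effort on bond)
β3 stroke at Sf1  (Sf1 fixes flow; stroke at Sf1)
β0 stroke at J1  (J1: bond 3 brought flow, rest push out)
β1 stroke at J1  (J1: bond 3 brought flow, rest push out)

β0 →J1
β1 →J1
β2 →J1
β3 →Sf1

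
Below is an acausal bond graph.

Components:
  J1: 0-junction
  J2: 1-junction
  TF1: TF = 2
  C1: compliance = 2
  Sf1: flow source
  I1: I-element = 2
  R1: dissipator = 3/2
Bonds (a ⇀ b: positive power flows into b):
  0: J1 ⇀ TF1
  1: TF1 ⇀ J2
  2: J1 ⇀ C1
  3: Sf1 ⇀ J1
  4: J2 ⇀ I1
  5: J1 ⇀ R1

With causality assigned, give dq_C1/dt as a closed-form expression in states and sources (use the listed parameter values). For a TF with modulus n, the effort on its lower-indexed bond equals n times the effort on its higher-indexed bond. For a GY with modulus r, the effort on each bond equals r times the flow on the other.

dq_C1/dt = F_Sf1 - p_I1/4 - q_C1/3

β3 |Sf1  (Sf1: flow source, stroke at near end)
β2 |J1  (C1 integral (e out))
β0 |TF1  (J1 effort already set via bond 2)
β5 |R1  (J1: bond 2 brought effort, rest push out)
β1 |J2  (through TF1, causality passes straight; one stroke at TF1)
β4 |I1  (only one flow-in slot at J2)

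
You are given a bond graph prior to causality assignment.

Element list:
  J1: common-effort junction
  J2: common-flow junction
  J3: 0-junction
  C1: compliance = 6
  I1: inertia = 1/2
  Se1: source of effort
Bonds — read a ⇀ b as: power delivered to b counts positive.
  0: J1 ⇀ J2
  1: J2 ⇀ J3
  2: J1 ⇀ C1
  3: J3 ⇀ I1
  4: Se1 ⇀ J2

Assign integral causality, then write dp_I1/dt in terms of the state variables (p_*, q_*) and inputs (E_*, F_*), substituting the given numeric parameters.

β4 stroke→J2  (source Se1 imposes e)
β2 stroke→J1  (prefer integral on C1)
β0 stroke→J2  (J1 effort already set via bond 2)
β1 stroke→J3  (J2 needs exactly one f-in)
β3 stroke→I1  (J3 effort already set via bond 1)

dp_I1/dt = E_Se1 + q_C1/6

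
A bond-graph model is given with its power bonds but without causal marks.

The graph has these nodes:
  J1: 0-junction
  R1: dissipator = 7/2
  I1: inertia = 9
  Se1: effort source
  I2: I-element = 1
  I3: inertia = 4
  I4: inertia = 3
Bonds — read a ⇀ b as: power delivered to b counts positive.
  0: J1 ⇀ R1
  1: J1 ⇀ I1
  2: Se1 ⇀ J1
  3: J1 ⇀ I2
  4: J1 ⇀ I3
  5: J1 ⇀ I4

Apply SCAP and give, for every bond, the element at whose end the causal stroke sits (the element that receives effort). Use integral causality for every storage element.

b2 →J1  (Se1: effort source, stroke at far end)
b0 →R1  (common-e at J1 fixed by 2)
b1 →I1  (J1 effort already set via bond 2)
b3 →I2  (0-jn J1 has e-setter on 2)
b4 →I3  (J1 effort already set via bond 2)
b5 →I4  (common-e at J1 fixed by 2)

β0 stroke at R1
β1 stroke at I1
β2 stroke at J1
β3 stroke at I2
β4 stroke at I3
β5 stroke at I4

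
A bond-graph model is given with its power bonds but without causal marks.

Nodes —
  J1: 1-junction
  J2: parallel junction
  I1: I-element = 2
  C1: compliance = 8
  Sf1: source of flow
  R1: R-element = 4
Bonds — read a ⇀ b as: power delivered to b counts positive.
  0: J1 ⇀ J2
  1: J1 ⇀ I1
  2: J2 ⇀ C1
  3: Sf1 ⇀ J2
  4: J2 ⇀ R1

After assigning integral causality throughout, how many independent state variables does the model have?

2  (C1, I1 all integral)

b3 →Sf1  (source Sf1 imposes f)
b1 →I1  (prefer integral on I1)
b0 →J1  (1-jn J1 has f-setter on 1)
b2 →J2  (C1: C, integral causality)
b4 →R1  (J2 effort already set via bond 2)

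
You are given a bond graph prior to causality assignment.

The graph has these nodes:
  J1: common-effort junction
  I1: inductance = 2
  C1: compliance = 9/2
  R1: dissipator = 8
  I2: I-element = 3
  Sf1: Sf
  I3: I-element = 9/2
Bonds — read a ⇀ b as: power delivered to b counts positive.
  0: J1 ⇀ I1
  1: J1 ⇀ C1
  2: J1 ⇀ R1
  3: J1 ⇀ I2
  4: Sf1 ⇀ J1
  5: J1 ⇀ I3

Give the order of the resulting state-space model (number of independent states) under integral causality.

β4 stroke→Sf1  (source Sf1 imposes f)
β0 stroke→I1  (prefer integral on I1)
β1 stroke→J1  (C1 integral (e out))
β2 stroke→R1  (common-e at J1 fixed by 1)
β3 stroke→I2  (J1 effort already set via bond 1)
β5 stroke→I3  (common-e at J1 fixed by 1)

4  (C1, I1, I2, I3 all integral)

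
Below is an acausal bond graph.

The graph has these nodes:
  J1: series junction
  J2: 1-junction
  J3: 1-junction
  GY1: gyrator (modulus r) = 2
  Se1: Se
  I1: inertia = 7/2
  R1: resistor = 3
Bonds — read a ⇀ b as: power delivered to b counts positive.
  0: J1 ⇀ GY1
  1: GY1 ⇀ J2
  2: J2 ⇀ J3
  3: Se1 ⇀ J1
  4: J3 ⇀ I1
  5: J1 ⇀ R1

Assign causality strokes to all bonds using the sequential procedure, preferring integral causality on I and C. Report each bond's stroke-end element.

β3 stroke at J1  (source Se1 imposes e)
β4 stroke at I1  (I1: I, integral causality)
β2 stroke at J3  (J3 flow already set via bond 4)
β1 stroke at J2  (common-f at J2 fixed by 2)
β0 stroke at J1  (through GY1, causality inverts; strokes same side of GY1)
β5 stroke at R1  (J1: last free bond brings flow in)

#0 stroke→J1
#1 stroke→J2
#2 stroke→J3
#3 stroke→J1
#4 stroke→I1
#5 stroke→R1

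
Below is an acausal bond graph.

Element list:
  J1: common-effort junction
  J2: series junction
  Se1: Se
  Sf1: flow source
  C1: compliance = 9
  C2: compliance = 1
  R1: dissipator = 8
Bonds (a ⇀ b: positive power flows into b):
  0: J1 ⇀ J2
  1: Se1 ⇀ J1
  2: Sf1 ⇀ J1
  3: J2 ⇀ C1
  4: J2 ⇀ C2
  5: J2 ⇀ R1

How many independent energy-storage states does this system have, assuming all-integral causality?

b1 →J1  (Se1 fixes effort; stroke away)
b2 →Sf1  (Sf1: flow source, stroke at near end)
b0 →J2  (0-jn J1 has e-setter on 1)
b3 →J2  (C1: C, integral causality)
b4 →J2  (prefer integral on C2)
b5 →R1  (closing 1-jn rule on J2)

2  (C1, C2 all integral)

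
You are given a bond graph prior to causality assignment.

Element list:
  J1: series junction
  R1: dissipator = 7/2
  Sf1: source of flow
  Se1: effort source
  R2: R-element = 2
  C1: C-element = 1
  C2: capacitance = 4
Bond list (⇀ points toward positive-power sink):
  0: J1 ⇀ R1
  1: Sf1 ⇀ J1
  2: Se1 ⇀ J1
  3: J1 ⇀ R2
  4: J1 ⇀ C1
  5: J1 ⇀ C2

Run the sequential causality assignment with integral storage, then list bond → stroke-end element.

#0 stroke→J1
#1 stroke→Sf1
#2 stroke→J1
#3 stroke→J1
#4 stroke→J1
#5 stroke→J1

b1 |Sf1  (Sf1 (Sf) sets flow on bond)
b2 |J1  (Se1: effort source, stroke at far end)
b0 |J1  (J1 flow already set via bond 1)
b3 |J1  (J1 flow already set via bond 1)
b4 |J1  (J1: bond 1 brought flow, rest push out)
b5 |J1  (J1: bond 1 brought flow, rest push out)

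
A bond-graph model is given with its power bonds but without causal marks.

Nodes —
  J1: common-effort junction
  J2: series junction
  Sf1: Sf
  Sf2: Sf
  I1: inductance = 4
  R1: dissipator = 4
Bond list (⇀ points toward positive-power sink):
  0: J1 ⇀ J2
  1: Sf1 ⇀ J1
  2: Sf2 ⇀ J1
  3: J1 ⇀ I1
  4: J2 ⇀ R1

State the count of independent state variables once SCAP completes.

1  (I1 all integral)

#1 →Sf1  (Sf1 (Sf) sets flow on bond)
#2 →Sf2  (Sf2 (Sf) sets flow on bond)
#3 →I1  (I1: I, integral causality)
#0 →J1  (J1 needs exactly one e-in)
#4 →J2  (J2: bond 0 brought flow, rest push out)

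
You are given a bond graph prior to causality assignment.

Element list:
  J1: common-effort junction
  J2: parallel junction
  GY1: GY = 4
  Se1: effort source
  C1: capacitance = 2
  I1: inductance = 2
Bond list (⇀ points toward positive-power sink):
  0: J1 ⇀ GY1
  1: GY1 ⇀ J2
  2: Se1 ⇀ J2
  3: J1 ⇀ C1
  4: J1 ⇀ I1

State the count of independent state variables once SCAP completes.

2  (C1, I1 all integral)

b2 |J2  (source Se1 imposes e)
b1 |GY1  (J2 effort already set via bond 2)
b0 |GY1  (GY1: gyrator matches bond 1)
b3 |J1  (prefer integral on C1)
b4 |I1  (J1 effort already set via bond 3)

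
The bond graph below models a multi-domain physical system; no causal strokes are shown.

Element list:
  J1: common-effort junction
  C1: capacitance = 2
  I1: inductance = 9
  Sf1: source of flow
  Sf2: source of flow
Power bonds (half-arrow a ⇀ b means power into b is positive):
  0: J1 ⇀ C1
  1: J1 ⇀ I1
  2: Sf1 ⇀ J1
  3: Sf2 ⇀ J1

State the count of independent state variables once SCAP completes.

b2 |Sf1  (Sf1: flow source, stroke at near end)
b3 |Sf2  (source Sf2 imposes f)
b0 |J1  (C1 outputs effort q/C1)
b1 |I1  (J1 effort already set via bond 0)

2  (C1, I1 all integral)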